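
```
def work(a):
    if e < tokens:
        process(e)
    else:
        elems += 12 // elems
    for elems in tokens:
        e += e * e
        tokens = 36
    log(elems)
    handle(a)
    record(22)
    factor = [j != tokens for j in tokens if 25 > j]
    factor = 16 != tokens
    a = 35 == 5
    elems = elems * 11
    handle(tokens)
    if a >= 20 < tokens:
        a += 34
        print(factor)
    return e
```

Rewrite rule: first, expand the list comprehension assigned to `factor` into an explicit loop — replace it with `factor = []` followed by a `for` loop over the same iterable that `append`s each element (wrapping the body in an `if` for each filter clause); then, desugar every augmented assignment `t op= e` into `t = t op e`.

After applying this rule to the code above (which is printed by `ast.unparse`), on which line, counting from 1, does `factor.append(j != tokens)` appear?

15

Transformed code:
def work(a):
    if e < tokens:
        process(e)
    else:
        elems = elems + 12 // elems
    for elems in tokens:
        e = e + e * e
        tokens = 36
    log(elems)
    handle(a)
    record(22)
    factor = []
    for j in tokens:
        if 25 > j:
            factor.append(j != tokens)
    factor = 16 != tokens
    a = 35 == 5
    elems = elems * 11
    handle(tokens)
    if a >= 20 < tokens:
        a = a + 34
        print(factor)
    return e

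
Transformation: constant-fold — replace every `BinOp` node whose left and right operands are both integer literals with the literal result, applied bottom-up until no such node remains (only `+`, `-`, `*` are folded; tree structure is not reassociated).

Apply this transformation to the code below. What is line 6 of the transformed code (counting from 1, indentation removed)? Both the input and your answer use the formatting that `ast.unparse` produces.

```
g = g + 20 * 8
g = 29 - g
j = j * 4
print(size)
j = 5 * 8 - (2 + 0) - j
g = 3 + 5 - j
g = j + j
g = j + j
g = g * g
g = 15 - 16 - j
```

g = 8 - j

Transformed code:
g = g + 160
g = 29 - g
j = j * 4
print(size)
j = 38 - j
g = 8 - j
g = j + j
g = j + j
g = g * g
g = -1 - j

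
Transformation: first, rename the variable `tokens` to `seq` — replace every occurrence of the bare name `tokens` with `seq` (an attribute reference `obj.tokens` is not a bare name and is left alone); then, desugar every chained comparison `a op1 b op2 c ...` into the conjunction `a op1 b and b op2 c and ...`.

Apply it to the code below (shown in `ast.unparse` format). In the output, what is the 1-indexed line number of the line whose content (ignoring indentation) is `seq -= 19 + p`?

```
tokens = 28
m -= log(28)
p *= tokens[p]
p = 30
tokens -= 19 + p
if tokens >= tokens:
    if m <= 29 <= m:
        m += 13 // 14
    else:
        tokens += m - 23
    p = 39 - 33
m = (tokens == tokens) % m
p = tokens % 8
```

Transformed code:
seq = 28
m -= log(28)
p *= seq[p]
p = 30
seq -= 19 + p
if seq >= seq:
    if m <= 29 and 29 <= m:
        m += 13 // 14
    else:
        seq += m - 23
    p = 39 - 33
m = (seq == seq) % m
p = seq % 8

5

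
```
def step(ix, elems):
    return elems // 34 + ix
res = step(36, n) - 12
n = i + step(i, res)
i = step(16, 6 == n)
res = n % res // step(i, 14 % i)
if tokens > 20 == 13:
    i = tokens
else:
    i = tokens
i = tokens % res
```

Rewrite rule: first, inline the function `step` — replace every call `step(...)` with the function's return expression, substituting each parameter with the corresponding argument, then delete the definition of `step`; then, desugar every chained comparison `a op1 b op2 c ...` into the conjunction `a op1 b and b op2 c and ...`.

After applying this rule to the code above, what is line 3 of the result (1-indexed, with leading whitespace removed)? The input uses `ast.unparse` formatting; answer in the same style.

i = (6 == n) // 34 + 16

Transformed code:
res = n // 34 + 36 - 12
n = i + (res // 34 + i)
i = (6 == n) // 34 + 16
res = n % res // (14 % i // 34 + i)
if tokens > 20 and 20 == 13:
    i = tokens
else:
    i = tokens
i = tokens % res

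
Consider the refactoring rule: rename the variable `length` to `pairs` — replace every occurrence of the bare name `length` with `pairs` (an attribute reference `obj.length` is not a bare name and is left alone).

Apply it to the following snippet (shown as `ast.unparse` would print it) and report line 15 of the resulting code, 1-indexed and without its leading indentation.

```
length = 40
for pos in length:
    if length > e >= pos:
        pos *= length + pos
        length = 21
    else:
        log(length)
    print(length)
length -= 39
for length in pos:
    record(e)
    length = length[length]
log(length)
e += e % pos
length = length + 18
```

Transformed code:
pairs = 40
for pos in pairs:
    if pairs > e >= pos:
        pos *= pairs + pos
        pairs = 21
    else:
        log(pairs)
    print(pairs)
pairs -= 39
for pairs in pos:
    record(e)
    pairs = pairs[pairs]
log(pairs)
e += e % pos
pairs = pairs + 18

pairs = pairs + 18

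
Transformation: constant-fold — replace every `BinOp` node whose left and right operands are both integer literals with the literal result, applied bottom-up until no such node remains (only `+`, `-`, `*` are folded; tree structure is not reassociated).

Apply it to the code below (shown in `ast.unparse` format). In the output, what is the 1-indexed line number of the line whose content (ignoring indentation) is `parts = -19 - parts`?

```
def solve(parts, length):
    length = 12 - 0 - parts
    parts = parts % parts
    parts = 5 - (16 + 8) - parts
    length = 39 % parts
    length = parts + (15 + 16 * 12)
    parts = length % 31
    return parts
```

Transformed code:
def solve(parts, length):
    length = 12 - parts
    parts = parts % parts
    parts = -19 - parts
    length = 39 % parts
    length = parts + 207
    parts = length % 31
    return parts

4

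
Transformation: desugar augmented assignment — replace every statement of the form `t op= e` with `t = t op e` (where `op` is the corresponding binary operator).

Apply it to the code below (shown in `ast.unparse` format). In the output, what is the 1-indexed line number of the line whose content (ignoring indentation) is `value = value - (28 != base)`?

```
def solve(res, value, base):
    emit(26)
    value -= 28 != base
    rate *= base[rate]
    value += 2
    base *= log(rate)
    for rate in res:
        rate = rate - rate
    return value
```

Transformed code:
def solve(res, value, base):
    emit(26)
    value = value - (28 != base)
    rate = rate * base[rate]
    value = value + 2
    base = base * log(rate)
    for rate in res:
        rate = rate - rate
    return value

3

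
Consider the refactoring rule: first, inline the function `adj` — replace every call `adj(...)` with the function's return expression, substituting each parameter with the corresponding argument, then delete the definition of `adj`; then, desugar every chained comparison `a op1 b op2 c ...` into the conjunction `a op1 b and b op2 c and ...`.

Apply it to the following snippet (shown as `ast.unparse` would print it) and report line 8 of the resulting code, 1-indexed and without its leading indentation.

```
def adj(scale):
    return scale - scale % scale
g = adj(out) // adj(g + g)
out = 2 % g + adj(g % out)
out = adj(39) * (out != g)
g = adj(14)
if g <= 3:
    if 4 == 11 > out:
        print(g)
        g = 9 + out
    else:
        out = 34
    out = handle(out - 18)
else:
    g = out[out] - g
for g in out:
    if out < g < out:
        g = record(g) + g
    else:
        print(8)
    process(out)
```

g = 9 + out

Transformed code:
g = (out - out % out) // (g + g - (g + g) % (g + g))
out = 2 % g + (g % out - g % out % (g % out))
out = (39 - 39 % 39) * (out != g)
g = 14 - 14 % 14
if g <= 3:
    if 4 == 11 and 11 > out:
        print(g)
        g = 9 + out
    else:
        out = 34
    out = handle(out - 18)
else:
    g = out[out] - g
for g in out:
    if out < g and g < out:
        g = record(g) + g
    else:
        print(8)
    process(out)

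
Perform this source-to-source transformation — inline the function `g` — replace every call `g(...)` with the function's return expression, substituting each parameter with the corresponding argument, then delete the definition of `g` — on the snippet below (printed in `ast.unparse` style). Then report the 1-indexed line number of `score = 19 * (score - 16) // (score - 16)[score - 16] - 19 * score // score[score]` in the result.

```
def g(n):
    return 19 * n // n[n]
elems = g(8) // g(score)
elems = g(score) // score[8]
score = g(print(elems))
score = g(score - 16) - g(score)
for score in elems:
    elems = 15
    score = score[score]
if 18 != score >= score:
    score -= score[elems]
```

4

Transformed code:
elems = 19 * 8 // 8[8] // (19 * score // score[score])
elems = 19 * score // score[score] // score[8]
score = 19 * print(elems) // print(elems)[print(elems)]
score = 19 * (score - 16) // (score - 16)[score - 16] - 19 * score // score[score]
for score in elems:
    elems = 15
    score = score[score]
if 18 != score >= score:
    score -= score[elems]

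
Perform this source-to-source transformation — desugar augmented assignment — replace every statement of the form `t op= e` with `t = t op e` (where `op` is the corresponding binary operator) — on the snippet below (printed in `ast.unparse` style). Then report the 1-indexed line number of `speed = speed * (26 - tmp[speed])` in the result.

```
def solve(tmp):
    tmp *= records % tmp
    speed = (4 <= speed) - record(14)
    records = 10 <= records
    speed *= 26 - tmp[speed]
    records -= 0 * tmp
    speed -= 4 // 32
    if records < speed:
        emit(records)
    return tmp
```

5

Transformed code:
def solve(tmp):
    tmp = tmp * (records % tmp)
    speed = (4 <= speed) - record(14)
    records = 10 <= records
    speed = speed * (26 - tmp[speed])
    records = records - 0 * tmp
    speed = speed - 4 // 32
    if records < speed:
        emit(records)
    return tmp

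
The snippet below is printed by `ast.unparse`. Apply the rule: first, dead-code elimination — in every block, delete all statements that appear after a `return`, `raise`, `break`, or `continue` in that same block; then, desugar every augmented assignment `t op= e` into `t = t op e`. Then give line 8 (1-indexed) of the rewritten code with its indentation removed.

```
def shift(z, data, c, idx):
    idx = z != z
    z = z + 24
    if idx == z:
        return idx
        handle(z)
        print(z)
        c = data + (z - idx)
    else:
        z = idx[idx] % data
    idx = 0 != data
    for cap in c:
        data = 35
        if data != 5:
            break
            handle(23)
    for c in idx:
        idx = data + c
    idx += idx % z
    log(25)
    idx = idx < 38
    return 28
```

Transformed code:
def shift(z, data, c, idx):
    idx = z != z
    z = z + 24
    if idx == z:
        return idx
    else:
        z = idx[idx] % data
    idx = 0 != data
    for cap in c:
        data = 35
        if data != 5:
            break
    for c in idx:
        idx = data + c
    idx = idx + idx % z
    log(25)
    idx = idx < 38
    return 28

idx = 0 != data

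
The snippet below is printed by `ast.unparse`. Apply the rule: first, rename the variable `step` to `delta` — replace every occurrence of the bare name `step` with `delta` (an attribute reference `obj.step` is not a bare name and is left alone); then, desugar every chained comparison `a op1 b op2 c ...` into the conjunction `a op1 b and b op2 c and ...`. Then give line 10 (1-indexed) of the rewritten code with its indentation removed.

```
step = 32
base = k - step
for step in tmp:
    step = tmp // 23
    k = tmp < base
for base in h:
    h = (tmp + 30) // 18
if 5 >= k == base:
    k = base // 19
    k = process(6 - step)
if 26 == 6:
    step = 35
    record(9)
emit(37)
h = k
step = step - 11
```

Transformed code:
delta = 32
base = k - delta
for delta in tmp:
    delta = tmp // 23
    k = tmp < base
for base in h:
    h = (tmp + 30) // 18
if 5 >= k and k == base:
    k = base // 19
    k = process(6 - delta)
if 26 == 6:
    delta = 35
    record(9)
emit(37)
h = k
delta = delta - 11

k = process(6 - delta)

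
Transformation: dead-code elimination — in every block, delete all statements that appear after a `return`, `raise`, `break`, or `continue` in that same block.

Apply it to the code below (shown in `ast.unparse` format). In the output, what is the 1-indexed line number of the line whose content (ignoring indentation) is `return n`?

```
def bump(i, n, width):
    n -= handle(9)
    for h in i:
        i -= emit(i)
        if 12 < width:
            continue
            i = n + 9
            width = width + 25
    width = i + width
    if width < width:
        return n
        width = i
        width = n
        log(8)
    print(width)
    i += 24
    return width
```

Transformed code:
def bump(i, n, width):
    n -= handle(9)
    for h in i:
        i -= emit(i)
        if 12 < width:
            continue
    width = i + width
    if width < width:
        return n
    print(width)
    i += 24
    return width

9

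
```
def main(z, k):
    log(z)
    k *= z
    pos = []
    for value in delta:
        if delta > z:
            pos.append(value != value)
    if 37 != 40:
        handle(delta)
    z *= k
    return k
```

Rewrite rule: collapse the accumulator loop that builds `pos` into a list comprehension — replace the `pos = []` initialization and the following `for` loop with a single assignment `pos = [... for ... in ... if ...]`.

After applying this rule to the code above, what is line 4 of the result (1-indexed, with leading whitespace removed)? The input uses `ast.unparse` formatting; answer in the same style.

Transformed code:
def main(z, k):
    log(z)
    k *= z
    pos = [value != value for value in delta if delta > z]
    if 37 != 40:
        handle(delta)
    z *= k
    return k

pos = [value != value for value in delta if delta > z]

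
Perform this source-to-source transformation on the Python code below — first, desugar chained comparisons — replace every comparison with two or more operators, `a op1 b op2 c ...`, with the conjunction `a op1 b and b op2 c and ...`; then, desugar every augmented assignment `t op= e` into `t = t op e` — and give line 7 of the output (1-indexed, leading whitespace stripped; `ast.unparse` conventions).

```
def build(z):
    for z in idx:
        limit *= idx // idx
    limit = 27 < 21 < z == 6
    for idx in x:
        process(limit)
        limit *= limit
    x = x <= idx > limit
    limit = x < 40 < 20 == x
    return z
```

limit = limit * limit

Transformed code:
def build(z):
    for z in idx:
        limit = limit * (idx // idx)
    limit = 27 < 21 and 21 < z and (z == 6)
    for idx in x:
        process(limit)
        limit = limit * limit
    x = x <= idx and idx > limit
    limit = x < 40 and 40 < 20 and (20 == x)
    return z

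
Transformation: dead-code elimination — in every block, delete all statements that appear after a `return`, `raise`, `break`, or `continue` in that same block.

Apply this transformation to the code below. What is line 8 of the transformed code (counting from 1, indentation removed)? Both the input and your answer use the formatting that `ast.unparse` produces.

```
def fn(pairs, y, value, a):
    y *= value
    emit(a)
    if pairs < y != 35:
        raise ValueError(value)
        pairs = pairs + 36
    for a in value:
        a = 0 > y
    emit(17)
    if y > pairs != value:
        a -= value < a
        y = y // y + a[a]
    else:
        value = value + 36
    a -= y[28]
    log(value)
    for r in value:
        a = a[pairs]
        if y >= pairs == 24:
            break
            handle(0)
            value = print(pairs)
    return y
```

Transformed code:
def fn(pairs, y, value, a):
    y *= value
    emit(a)
    if pairs < y != 35:
        raise ValueError(value)
    for a in value:
        a = 0 > y
    emit(17)
    if y > pairs != value:
        a -= value < a
        y = y // y + a[a]
    else:
        value = value + 36
    a -= y[28]
    log(value)
    for r in value:
        a = a[pairs]
        if y >= pairs == 24:
            break
    return y

emit(17)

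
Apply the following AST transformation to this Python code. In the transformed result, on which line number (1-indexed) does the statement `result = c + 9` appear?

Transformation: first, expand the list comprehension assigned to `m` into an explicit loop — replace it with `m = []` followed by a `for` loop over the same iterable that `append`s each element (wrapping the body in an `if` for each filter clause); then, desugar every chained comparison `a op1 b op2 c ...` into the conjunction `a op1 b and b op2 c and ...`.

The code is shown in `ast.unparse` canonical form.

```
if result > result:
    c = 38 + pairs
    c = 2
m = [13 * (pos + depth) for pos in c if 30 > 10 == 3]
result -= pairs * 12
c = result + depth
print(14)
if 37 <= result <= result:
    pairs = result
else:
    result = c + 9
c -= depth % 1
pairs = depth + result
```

Transformed code:
if result > result:
    c = 38 + pairs
    c = 2
m = []
for pos in c:
    if 30 > 10 and 10 == 3:
        m.append(13 * (pos + depth))
result -= pairs * 12
c = result + depth
print(14)
if 37 <= result and result <= result:
    pairs = result
else:
    result = c + 9
c -= depth % 1
pairs = depth + result

14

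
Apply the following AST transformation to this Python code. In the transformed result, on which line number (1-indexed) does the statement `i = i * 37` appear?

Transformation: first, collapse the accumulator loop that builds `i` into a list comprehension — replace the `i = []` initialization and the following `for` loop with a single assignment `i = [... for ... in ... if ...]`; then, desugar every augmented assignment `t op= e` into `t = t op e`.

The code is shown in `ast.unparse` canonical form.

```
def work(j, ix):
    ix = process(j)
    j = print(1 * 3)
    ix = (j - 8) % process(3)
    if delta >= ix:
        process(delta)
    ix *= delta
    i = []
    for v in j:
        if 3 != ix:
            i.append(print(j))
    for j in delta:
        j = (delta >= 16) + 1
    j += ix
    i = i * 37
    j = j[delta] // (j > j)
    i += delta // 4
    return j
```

Transformed code:
def work(j, ix):
    ix = process(j)
    j = print(1 * 3)
    ix = (j - 8) % process(3)
    if delta >= ix:
        process(delta)
    ix = ix * delta
    i = [print(j) for v in j if 3 != ix]
    for j in delta:
        j = (delta >= 16) + 1
    j = j + ix
    i = i * 37
    j = j[delta] // (j > j)
    i = i + delta // 4
    return j

12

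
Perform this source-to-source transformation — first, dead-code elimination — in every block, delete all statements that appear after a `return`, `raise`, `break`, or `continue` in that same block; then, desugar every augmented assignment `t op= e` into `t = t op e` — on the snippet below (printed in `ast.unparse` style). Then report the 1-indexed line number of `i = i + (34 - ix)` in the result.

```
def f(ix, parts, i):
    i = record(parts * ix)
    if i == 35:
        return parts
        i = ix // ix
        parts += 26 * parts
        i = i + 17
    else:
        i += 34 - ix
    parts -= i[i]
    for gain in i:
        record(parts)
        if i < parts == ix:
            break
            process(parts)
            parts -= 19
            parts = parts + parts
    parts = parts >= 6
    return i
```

Transformed code:
def f(ix, parts, i):
    i = record(parts * ix)
    if i == 35:
        return parts
    else:
        i = i + (34 - ix)
    parts = parts - i[i]
    for gain in i:
        record(parts)
        if i < parts == ix:
            break
    parts = parts >= 6
    return i

6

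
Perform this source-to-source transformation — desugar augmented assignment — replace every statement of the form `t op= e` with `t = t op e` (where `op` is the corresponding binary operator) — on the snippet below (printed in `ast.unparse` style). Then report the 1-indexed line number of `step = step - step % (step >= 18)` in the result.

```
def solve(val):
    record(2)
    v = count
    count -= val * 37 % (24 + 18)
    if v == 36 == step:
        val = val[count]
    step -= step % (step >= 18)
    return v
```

Transformed code:
def solve(val):
    record(2)
    v = count
    count = count - val * 37 % (24 + 18)
    if v == 36 == step:
        val = val[count]
    step = step - step % (step >= 18)
    return v

7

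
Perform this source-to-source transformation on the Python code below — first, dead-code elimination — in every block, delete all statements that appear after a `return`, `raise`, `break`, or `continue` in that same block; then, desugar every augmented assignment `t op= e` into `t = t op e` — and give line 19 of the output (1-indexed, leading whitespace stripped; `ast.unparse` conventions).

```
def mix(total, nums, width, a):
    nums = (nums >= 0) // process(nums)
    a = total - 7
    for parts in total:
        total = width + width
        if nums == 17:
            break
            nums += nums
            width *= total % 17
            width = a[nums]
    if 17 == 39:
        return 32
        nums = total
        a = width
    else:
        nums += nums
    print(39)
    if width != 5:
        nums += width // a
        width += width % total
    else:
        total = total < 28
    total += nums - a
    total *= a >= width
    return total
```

Transformed code:
def mix(total, nums, width, a):
    nums = (nums >= 0) // process(nums)
    a = total - 7
    for parts in total:
        total = width + width
        if nums == 17:
            break
    if 17 == 39:
        return 32
    else:
        nums = nums + nums
    print(39)
    if width != 5:
        nums = nums + width // a
        width = width + width % total
    else:
        total = total < 28
    total = total + (nums - a)
    total = total * (a >= width)
    return total

total = total * (a >= width)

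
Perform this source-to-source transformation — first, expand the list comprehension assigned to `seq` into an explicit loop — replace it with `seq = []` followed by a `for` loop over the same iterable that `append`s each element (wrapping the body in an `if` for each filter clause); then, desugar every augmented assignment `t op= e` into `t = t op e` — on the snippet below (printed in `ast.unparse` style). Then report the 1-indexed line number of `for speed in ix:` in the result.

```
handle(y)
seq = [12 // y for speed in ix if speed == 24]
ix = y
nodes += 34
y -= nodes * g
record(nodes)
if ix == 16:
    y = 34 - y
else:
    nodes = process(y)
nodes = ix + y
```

Transformed code:
handle(y)
seq = []
for speed in ix:
    if speed == 24:
        seq.append(12 // y)
ix = y
nodes = nodes + 34
y = y - nodes * g
record(nodes)
if ix == 16:
    y = 34 - y
else:
    nodes = process(y)
nodes = ix + y

3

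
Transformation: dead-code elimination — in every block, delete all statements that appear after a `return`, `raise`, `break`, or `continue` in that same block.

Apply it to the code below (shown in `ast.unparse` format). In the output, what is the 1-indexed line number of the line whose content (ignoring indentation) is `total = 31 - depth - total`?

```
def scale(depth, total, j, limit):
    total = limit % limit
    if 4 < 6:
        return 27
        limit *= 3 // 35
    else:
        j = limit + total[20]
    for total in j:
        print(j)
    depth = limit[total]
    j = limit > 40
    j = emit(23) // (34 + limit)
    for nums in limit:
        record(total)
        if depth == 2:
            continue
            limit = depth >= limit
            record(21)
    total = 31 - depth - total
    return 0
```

Transformed code:
def scale(depth, total, j, limit):
    total = limit % limit
    if 4 < 6:
        return 27
    else:
        j = limit + total[20]
    for total in j:
        print(j)
    depth = limit[total]
    j = limit > 40
    j = emit(23) // (34 + limit)
    for nums in limit:
        record(total)
        if depth == 2:
            continue
    total = 31 - depth - total
    return 0

16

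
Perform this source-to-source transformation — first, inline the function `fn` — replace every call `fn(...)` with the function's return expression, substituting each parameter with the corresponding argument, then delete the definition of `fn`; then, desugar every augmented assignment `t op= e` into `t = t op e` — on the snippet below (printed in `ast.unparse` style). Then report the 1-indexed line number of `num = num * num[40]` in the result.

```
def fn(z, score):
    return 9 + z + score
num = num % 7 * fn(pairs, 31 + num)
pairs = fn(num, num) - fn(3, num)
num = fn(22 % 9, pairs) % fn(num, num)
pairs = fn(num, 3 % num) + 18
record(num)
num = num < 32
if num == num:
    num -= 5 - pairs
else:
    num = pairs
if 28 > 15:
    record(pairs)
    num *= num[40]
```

Transformed code:
num = num % 7 * (9 + pairs + (31 + num))
pairs = 9 + num + num - (9 + 3 + num)
num = (9 + 22 % 9 + pairs) % (9 + num + num)
pairs = 9 + num + 3 % num + 18
record(num)
num = num < 32
if num == num:
    num = num - (5 - pairs)
else:
    num = pairs
if 28 > 15:
    record(pairs)
    num = num * num[40]

13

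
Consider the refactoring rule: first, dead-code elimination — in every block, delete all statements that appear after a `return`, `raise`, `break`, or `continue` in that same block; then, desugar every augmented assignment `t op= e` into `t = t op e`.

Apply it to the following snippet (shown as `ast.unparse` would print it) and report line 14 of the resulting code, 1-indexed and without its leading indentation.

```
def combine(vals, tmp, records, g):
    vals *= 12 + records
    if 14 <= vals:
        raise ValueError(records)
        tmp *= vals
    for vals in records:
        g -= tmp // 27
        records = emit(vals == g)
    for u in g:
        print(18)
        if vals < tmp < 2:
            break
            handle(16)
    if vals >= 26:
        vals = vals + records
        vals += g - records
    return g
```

Transformed code:
def combine(vals, tmp, records, g):
    vals = vals * (12 + records)
    if 14 <= vals:
        raise ValueError(records)
    for vals in records:
        g = g - tmp // 27
        records = emit(vals == g)
    for u in g:
        print(18)
        if vals < tmp < 2:
            break
    if vals >= 26:
        vals = vals + records
        vals = vals + (g - records)
    return g

vals = vals + (g - records)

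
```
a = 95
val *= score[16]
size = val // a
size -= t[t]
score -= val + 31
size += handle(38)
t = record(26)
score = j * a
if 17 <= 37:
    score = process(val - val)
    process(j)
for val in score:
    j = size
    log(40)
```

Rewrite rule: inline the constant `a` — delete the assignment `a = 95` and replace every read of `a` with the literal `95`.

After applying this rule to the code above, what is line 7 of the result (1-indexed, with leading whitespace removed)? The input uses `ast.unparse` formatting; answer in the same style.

score = j * 95

Transformed code:
val *= score[16]
size = val // 95
size -= t[t]
score -= val + 31
size += handle(38)
t = record(26)
score = j * 95
if 17 <= 37:
    score = process(val - val)
    process(j)
for val in score:
    j = size
    log(40)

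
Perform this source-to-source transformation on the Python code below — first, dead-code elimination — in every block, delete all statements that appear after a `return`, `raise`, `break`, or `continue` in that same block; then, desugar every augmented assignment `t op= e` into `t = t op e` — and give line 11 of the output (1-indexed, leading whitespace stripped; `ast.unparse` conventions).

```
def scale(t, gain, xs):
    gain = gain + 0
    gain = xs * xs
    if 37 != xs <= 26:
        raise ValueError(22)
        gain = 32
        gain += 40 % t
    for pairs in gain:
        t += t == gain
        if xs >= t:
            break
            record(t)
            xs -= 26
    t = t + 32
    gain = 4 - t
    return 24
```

gain = 4 - t

Transformed code:
def scale(t, gain, xs):
    gain = gain + 0
    gain = xs * xs
    if 37 != xs <= 26:
        raise ValueError(22)
    for pairs in gain:
        t = t + (t == gain)
        if xs >= t:
            break
    t = t + 32
    gain = 4 - t
    return 24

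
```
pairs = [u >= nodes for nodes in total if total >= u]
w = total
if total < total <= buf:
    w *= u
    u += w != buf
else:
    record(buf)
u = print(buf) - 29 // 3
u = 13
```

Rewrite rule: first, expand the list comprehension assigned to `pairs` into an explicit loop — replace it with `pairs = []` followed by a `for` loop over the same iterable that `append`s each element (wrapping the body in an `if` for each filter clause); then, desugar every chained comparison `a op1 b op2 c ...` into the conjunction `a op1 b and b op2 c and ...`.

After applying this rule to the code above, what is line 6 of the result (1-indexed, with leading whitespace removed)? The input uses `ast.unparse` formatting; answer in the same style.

Transformed code:
pairs = []
for nodes in total:
    if total >= u:
        pairs.append(u >= nodes)
w = total
if total < total and total <= buf:
    w *= u
    u += w != buf
else:
    record(buf)
u = print(buf) - 29 // 3
u = 13

if total < total and total <= buf:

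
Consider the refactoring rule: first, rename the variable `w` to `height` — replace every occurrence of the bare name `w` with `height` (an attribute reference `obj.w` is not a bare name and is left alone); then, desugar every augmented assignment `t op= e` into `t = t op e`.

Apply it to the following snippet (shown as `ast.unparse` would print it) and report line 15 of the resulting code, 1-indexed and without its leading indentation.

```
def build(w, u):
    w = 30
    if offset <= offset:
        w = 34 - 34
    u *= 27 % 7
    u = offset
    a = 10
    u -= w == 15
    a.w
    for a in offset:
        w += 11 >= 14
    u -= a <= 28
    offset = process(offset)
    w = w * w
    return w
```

Transformed code:
def build(height, u):
    height = 30
    if offset <= offset:
        height = 34 - 34
    u = u * (27 % 7)
    u = offset
    a = 10
    u = u - (height == 15)
    a.w
    for a in offset:
        height = height + (11 >= 14)
    u = u - (a <= 28)
    offset = process(offset)
    height = height * height
    return height

return height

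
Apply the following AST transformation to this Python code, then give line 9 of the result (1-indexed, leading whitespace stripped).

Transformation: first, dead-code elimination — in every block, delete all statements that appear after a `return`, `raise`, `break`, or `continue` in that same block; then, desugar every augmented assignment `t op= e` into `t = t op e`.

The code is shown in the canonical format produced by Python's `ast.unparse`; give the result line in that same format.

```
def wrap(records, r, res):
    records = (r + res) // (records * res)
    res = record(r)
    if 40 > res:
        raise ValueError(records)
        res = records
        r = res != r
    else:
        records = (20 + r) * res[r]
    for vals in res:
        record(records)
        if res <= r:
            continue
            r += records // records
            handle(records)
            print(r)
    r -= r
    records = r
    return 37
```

Transformed code:
def wrap(records, r, res):
    records = (r + res) // (records * res)
    res = record(r)
    if 40 > res:
        raise ValueError(records)
    else:
        records = (20 + r) * res[r]
    for vals in res:
        record(records)
        if res <= r:
            continue
    r = r - r
    records = r
    return 37

record(records)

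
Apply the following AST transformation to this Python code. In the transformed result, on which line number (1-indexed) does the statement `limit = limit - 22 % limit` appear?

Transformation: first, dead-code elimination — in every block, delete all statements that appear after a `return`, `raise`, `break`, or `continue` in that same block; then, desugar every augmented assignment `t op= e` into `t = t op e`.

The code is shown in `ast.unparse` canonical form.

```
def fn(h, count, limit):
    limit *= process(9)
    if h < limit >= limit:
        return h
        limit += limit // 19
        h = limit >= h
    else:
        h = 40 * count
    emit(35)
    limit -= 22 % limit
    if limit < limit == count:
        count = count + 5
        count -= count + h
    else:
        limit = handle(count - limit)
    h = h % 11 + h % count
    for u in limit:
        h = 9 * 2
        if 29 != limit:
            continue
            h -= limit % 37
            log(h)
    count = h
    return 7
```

8

Transformed code:
def fn(h, count, limit):
    limit = limit * process(9)
    if h < limit >= limit:
        return h
    else:
        h = 40 * count
    emit(35)
    limit = limit - 22 % limit
    if limit < limit == count:
        count = count + 5
        count = count - (count + h)
    else:
        limit = handle(count - limit)
    h = h % 11 + h % count
    for u in limit:
        h = 9 * 2
        if 29 != limit:
            continue
    count = h
    return 7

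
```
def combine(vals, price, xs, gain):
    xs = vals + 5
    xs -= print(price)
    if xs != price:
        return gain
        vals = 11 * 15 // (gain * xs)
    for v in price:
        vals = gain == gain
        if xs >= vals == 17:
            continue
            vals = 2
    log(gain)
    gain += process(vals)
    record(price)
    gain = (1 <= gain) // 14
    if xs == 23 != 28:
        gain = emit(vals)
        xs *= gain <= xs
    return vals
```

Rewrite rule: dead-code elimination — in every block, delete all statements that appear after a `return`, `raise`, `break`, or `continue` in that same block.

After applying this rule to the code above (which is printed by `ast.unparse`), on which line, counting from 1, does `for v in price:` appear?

6

Transformed code:
def combine(vals, price, xs, gain):
    xs = vals + 5
    xs -= print(price)
    if xs != price:
        return gain
    for v in price:
        vals = gain == gain
        if xs >= vals == 17:
            continue
    log(gain)
    gain += process(vals)
    record(price)
    gain = (1 <= gain) // 14
    if xs == 23 != 28:
        gain = emit(vals)
        xs *= gain <= xs
    return vals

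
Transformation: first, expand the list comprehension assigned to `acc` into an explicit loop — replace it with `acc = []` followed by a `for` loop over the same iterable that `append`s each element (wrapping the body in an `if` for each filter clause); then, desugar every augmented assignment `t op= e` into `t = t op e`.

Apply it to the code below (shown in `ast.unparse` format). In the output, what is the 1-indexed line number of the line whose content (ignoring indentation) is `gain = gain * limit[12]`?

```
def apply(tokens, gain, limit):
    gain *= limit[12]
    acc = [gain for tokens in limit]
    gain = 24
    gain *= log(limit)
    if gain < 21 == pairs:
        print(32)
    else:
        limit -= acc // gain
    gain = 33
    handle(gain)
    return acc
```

2

Transformed code:
def apply(tokens, gain, limit):
    gain = gain * limit[12]
    acc = []
    for tokens in limit:
        acc.append(gain)
    gain = 24
    gain = gain * log(limit)
    if gain < 21 == pairs:
        print(32)
    else:
        limit = limit - acc // gain
    gain = 33
    handle(gain)
    return acc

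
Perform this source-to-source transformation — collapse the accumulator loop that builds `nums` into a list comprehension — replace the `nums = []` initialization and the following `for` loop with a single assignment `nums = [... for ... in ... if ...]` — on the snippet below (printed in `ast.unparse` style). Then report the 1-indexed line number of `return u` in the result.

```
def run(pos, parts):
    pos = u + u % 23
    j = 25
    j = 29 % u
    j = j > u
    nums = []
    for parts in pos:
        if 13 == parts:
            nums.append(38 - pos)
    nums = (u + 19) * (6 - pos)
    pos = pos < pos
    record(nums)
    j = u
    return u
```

11

Transformed code:
def run(pos, parts):
    pos = u + u % 23
    j = 25
    j = 29 % u
    j = j > u
    nums = [38 - pos for parts in pos if 13 == parts]
    nums = (u + 19) * (6 - pos)
    pos = pos < pos
    record(nums)
    j = u
    return u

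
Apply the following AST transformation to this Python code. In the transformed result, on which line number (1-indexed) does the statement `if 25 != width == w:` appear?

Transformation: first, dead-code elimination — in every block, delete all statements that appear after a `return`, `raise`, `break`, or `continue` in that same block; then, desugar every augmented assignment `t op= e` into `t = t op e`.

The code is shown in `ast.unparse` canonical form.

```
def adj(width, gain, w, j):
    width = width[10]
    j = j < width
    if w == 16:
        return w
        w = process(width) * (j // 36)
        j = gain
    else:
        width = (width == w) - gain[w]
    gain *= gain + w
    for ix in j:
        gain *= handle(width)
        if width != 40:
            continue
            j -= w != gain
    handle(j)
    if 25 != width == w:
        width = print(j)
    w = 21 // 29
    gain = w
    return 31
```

14

Transformed code:
def adj(width, gain, w, j):
    width = width[10]
    j = j < width
    if w == 16:
        return w
    else:
        width = (width == w) - gain[w]
    gain = gain * (gain + w)
    for ix in j:
        gain = gain * handle(width)
        if width != 40:
            continue
    handle(j)
    if 25 != width == w:
        width = print(j)
    w = 21 // 29
    gain = w
    return 31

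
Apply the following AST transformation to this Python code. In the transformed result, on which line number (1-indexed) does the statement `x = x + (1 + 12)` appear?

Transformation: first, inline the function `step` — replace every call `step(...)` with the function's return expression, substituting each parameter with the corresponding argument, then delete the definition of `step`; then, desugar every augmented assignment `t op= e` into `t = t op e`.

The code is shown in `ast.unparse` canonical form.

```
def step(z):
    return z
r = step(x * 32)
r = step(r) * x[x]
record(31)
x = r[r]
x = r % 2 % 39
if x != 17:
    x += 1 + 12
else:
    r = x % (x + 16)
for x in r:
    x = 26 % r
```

Transformed code:
r = x * 32
r = r * x[x]
record(31)
x = r[r]
x = r % 2 % 39
if x != 17:
    x = x + (1 + 12)
else:
    r = x % (x + 16)
for x in r:
    x = 26 % r

7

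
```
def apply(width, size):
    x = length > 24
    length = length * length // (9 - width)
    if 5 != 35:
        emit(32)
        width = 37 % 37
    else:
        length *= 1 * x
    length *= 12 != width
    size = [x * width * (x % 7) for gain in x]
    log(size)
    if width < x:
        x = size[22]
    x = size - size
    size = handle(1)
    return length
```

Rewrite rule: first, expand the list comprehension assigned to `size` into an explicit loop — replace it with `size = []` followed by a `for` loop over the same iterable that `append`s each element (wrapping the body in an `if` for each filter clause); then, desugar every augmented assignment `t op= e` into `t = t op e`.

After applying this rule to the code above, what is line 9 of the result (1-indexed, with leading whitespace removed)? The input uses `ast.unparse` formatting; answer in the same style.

Transformed code:
def apply(width, size):
    x = length > 24
    length = length * length // (9 - width)
    if 5 != 35:
        emit(32)
        width = 37 % 37
    else:
        length = length * (1 * x)
    length = length * (12 != width)
    size = []
    for gain in x:
        size.append(x * width * (x % 7))
    log(size)
    if width < x:
        x = size[22]
    x = size - size
    size = handle(1)
    return length

length = length * (12 != width)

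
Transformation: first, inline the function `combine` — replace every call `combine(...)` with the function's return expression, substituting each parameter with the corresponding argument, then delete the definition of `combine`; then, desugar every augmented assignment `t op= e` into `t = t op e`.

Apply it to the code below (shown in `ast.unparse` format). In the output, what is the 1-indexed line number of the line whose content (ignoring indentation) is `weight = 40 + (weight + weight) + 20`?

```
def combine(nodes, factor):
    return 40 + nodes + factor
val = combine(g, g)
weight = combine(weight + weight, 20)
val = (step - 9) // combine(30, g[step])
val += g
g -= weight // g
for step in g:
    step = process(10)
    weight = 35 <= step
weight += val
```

2

Transformed code:
val = 40 + g + g
weight = 40 + (weight + weight) + 20
val = (step - 9) // (40 + 30 + g[step])
val = val + g
g = g - weight // g
for step in g:
    step = process(10)
    weight = 35 <= step
weight = weight + val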